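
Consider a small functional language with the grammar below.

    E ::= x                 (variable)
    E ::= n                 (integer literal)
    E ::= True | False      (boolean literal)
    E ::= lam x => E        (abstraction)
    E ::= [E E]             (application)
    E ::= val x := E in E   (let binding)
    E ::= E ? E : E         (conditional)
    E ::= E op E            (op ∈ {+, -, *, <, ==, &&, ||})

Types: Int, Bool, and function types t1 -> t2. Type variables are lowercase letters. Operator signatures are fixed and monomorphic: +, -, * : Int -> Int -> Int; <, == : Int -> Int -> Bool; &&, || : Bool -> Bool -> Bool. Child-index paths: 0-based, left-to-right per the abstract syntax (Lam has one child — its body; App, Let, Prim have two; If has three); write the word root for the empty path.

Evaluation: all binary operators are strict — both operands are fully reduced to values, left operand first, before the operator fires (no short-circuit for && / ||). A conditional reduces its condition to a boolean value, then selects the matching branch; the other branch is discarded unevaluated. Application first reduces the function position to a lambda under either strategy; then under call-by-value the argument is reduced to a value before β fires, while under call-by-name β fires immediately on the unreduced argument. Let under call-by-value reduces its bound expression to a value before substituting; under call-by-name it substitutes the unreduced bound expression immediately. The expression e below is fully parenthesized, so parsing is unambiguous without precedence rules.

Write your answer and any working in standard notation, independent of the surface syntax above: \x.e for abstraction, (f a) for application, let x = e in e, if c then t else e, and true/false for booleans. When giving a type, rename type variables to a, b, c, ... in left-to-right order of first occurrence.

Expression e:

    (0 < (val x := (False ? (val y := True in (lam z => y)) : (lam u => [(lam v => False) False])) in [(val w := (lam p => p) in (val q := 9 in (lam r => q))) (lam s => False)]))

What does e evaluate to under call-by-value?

Trace:
step 0: (0 < (let x = (if false then (let y = true in (\z.y)) else (\u.((\v.false) false))) in ((let w = (\p.p) in (let q = 9 in (\r.q))) (\s.false))))
step 1: [if@1.0] (0 < (let x = (\u.((\v.false) false)) in ((let w = (\p.p) in (let q = 9 in (\r.q))) (\s.false))))
step 2: [let@1] (0 < ((let w = (\p.p) in (let q = 9 in (\r.q))) (\s.false)))
step 3: [let@1.0] (0 < ((let q = 9 in (\r.q)) (\s.false)))
step 4: [let@1.0] (0 < ((\r.9) (\s.false)))
step 5: [beta@1] (0 < 9)
step 6: [delta@root] true

Answer: true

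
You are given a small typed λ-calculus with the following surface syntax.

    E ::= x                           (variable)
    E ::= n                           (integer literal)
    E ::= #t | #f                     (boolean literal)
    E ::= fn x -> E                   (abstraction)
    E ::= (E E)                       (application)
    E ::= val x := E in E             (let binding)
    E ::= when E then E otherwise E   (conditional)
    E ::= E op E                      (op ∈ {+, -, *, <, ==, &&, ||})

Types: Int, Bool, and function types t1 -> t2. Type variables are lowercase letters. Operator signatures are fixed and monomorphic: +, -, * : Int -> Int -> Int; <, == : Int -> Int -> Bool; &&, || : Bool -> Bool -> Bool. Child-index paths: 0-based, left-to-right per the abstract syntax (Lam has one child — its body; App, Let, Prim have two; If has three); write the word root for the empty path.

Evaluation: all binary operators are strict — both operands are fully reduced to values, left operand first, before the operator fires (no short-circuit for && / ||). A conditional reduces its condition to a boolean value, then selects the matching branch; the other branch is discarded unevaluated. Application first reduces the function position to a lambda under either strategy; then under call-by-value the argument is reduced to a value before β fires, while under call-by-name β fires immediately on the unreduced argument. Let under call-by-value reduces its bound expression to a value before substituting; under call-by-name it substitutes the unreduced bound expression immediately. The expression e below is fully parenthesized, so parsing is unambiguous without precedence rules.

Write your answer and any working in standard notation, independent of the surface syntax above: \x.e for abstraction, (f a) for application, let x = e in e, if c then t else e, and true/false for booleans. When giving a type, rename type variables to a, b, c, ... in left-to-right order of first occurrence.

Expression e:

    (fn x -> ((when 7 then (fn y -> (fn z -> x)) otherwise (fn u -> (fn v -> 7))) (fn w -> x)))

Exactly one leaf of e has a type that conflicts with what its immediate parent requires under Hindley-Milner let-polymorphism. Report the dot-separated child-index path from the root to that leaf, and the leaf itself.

Answer: 0.0.0 : 7

Derivation:
  unify Int ~ Bool
  FAIL: mismatch Int ~ Bool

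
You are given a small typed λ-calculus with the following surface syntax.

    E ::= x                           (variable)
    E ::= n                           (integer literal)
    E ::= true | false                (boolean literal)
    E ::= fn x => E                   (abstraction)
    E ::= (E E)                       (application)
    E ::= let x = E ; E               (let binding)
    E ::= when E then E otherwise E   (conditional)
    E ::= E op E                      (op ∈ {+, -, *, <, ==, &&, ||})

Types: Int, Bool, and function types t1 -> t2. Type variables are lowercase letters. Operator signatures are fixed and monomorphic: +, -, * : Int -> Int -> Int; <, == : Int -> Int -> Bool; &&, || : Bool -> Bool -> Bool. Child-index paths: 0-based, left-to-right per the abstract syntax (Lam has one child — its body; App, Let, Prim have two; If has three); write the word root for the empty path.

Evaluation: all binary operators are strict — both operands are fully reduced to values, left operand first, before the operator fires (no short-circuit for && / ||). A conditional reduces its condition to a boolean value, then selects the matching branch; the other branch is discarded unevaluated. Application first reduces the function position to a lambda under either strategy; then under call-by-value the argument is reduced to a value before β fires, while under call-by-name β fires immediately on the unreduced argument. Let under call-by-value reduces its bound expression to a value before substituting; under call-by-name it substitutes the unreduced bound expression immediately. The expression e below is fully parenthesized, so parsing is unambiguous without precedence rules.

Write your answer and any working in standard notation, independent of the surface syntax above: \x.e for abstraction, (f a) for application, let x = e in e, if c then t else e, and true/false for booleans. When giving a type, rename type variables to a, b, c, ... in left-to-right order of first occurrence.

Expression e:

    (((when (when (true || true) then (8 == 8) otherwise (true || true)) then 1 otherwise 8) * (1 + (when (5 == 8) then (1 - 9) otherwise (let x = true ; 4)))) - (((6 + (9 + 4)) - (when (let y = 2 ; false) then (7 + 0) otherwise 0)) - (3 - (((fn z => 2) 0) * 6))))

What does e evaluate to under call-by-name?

Working:
step 0: (((if (if (true || true) then (8 == 8) else (true || true)) then 1 else 8) * (1 + (if (5 == 8) then (1 - 9) else (let x = true in 4)))) - (((6 + (9 + 4)) - (if (let y = 2 in false) then (7 + 0) else 0)) - (3 - (((\z.2) 0) * 6))))
step 1: [delta@0.0.0.0] (((if (if true then (8 == 8) else (true || true)) then 1 else 8) * (1 + (if (5 == 8) then (1 - 9) else (let x = true in 4)))) - (((6 + (9 + 4)) - (if (let y = 2 in false) then (7 + 0) else 0)) - (3 - (((\z.2) 0) * 6))))
step 2: [if@0.0.0] (((if (8 == 8) then 1 else 8) * (1 + (if (5 == 8) then (1 - 9) else (let x = true in 4)))) - (((6 + (9 + 4)) - (if (let y = 2 in false) then (7 + 0) else 0)) - (3 - (((\z.2) 0) * 6))))
step 3: [delta@0.0.0] (((if true then 1 else 8) * (1 + (if (5 == 8) then (1 - 9) else (let x = true in 4)))) - (((6 + (9 + 4)) - (if (let y = 2 in false) then (7 + 0) else 0)) - (3 - (((\z.2) 0) * 6))))
step 4: [if@0.0] ((1 * (1 + (if (5 == 8) then (1 - 9) else (let x = true in 4)))) - (((6 + (9 + 4)) - (if (let y = 2 in false) then (7 + 0) else 0)) - (3 - (((\z.2) 0) * 6))))
step 5: [delta@0.1.1.0] ((1 * (1 + (if false then (1 - 9) else (let x = true in 4)))) - (((6 + (9 + 4)) - (if (let y = 2 in false) then (7 + 0) else 0)) - (3 - (((\z.2) 0) * 6))))
step 6: [if@0.1.1] ((1 * (1 + (let x = true in 4))) - (((6 + (9 + 4)) - (if (let y = 2 in false) then (7 + 0) else 0)) - (3 - (((\z.2) 0) * 6))))
step 7: [let@0.1.1] ((1 * (1 + 4)) - (((6 + (9 + 4)) - (if (let y = 2 in false) then (7 + 0) else 0)) - (3 - (((\z.2) 0) * 6))))
step 8: [delta@0.1] ((1 * 5) - (((6 + (9 + 4)) - (if (let y = 2 in false) then (7 + 0) else 0)) - (3 - (((\z.2) 0) * 6))))
step 9: [delta@0] (5 - (((6 + (9 + 4)) - (if (let y = 2 in false) then (7 + 0) else 0)) - (3 - (((\z.2) 0) * 6))))
step 10: [delta@1.0.0.1] (5 - (((6 + 13) - (if (let y = 2 in false) then (7 + 0) else 0)) - (3 - (((\z.2) 0) * 6))))
step 11: [delta@1.0.0] (5 - ((19 - (if (let y = 2 in false) then (7 + 0) else 0)) - (3 - (((\z.2) 0) * 6))))
step 12: [let@1.0.1.0] (5 - ((19 - (if false then (7 + 0) else 0)) - (3 - (((\z.2) 0) * 6))))
step 13: [if@1.0.1] (5 - ((19 - 0) - (3 - (((\z.2) 0) * 6))))
step 14: [delta@1.0] (5 - (19 - (3 - (((\z.2) 0) * 6))))
step 15: [beta@1.1.1.0] (5 - (19 - (3 - (2 * 6))))
step 16: [delta@1.1.1] (5 - (19 - (3 - 12)))
step 17: [delta@1.1] (5 - (19 - -9))
step 18: [delta@1] (5 - 28)
step 19: [delta@root] -23

Answer: -23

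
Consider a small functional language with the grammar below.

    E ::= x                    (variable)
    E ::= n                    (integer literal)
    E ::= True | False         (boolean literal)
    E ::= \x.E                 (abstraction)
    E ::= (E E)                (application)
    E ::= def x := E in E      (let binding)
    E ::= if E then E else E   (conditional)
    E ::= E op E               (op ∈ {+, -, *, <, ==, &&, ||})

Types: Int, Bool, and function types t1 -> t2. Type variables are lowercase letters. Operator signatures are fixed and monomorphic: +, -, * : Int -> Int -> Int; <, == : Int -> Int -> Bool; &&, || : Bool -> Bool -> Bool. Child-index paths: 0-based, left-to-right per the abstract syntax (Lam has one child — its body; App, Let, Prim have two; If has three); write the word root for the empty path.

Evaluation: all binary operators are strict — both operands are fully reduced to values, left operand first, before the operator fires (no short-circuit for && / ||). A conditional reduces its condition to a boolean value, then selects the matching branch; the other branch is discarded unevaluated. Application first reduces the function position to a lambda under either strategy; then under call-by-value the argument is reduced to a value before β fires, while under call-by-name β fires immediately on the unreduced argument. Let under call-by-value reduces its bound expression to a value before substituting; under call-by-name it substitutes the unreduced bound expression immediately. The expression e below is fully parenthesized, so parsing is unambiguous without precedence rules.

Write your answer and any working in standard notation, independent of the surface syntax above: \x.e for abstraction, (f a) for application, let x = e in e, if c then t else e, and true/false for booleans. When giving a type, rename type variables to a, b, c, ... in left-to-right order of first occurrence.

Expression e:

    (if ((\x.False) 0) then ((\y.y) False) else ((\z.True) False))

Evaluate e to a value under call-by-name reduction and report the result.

Derivation:
step 0: (if ((\x.false) 0) then ((\y.y) false) else ((\z.true) false))
step 1: [beta@0] (if false then ((\y.y) false) else ((\z.true) false))
step 2: [if@root] ((\z.true) false)
step 3: [beta@root] true

Answer: true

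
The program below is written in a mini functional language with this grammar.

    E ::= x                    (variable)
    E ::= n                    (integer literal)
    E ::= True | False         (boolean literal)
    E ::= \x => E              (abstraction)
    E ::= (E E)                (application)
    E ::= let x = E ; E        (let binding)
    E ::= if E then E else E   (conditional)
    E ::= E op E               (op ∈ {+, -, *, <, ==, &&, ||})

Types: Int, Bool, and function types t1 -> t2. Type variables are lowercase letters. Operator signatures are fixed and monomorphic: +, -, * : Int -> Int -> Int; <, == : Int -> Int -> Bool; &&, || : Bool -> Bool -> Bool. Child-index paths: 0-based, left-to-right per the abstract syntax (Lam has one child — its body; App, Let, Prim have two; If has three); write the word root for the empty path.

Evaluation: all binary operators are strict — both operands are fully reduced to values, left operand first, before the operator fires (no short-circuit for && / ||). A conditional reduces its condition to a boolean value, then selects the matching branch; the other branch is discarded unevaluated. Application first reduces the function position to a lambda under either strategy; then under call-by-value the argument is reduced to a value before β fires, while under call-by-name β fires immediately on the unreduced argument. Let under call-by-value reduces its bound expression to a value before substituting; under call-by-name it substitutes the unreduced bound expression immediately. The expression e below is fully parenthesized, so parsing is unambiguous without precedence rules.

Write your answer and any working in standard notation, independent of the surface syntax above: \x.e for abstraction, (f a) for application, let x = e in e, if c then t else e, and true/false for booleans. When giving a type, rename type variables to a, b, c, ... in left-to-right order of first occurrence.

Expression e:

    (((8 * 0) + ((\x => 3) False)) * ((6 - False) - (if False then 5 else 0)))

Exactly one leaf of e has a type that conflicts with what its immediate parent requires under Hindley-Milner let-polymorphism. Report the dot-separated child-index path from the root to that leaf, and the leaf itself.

Answer: 1.0.1 : false

Derivation:
  unify Int ~ Int
  unify Int ~ Int
  unify Int ~ Int
\x._ : a -> Int
  unify a -> Int ~ Bool -> b
  unify a ~ Bool
  unify Int ~ b
_ _ : Int
  unify Int ~ Int
  unify Int ~ Int
  unify Int ~ Int
  unify Bool ~ Int
  FAIL: mismatch Bool ~ Int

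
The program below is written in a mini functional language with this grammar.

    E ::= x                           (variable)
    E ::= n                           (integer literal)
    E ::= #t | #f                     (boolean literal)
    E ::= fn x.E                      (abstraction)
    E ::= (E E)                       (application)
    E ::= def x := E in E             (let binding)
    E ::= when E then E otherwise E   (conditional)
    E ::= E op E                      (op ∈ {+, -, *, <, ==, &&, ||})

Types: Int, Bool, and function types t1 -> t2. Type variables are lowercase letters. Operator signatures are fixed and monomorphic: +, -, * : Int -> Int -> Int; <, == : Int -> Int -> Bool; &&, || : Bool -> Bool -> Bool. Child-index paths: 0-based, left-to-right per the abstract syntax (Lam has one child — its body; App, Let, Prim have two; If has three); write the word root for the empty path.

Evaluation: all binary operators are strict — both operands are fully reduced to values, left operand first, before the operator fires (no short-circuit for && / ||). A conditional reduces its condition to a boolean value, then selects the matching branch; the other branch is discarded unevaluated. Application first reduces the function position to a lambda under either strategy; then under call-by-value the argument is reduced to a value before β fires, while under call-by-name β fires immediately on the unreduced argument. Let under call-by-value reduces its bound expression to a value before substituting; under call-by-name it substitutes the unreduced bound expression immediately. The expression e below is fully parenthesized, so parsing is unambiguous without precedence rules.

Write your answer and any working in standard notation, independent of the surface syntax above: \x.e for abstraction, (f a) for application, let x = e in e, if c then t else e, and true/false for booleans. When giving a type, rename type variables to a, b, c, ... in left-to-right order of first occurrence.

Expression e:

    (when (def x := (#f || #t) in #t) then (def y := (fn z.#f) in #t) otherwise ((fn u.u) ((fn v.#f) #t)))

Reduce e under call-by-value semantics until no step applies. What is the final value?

Answer: true

Working:
step 0: (if (let x = (false || true) in true) then (let y = (\z.false) in true) else ((\u.u) ((\v.false) true)))
step 1: [delta@0.0] (if (let x = true in true) then (let y = (\z.false) in true) else ((\u.u) ((\v.false) true)))
step 2: [let@0] (if true then (let y = (\z.false) in true) else ((\u.u) ((\v.false) true)))
step 3: [if@root] (let y = (\z.false) in true)
step 4: [let@root] true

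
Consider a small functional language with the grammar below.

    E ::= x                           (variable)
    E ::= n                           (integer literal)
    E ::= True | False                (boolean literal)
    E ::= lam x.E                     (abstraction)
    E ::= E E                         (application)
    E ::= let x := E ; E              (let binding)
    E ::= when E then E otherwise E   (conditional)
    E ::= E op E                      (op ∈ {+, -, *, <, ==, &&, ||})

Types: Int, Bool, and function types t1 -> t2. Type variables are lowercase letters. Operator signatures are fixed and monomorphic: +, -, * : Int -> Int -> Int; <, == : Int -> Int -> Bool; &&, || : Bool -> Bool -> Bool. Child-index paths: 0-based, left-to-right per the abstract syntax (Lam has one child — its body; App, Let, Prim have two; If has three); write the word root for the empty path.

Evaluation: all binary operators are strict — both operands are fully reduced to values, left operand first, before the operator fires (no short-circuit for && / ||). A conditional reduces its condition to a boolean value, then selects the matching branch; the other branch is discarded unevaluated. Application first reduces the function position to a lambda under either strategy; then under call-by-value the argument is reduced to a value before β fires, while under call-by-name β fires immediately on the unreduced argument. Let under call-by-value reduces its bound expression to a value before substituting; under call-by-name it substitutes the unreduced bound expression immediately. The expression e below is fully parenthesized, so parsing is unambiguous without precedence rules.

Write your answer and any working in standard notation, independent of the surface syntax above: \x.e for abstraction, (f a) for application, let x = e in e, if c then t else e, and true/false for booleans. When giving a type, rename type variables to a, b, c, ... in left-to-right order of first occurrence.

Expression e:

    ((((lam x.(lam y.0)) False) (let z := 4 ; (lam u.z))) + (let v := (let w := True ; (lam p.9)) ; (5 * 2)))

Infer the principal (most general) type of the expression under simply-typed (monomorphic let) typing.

Derivation:
\y._ : b -> Int
\x._ : a -> b -> Int
  unify a -> b -> Int ~ Bool -> c
  unify a ~ Bool
  unify b -> Int ~ c
_ _ : b -> Int
let z : Int
z : Int
\u._ : d -> Int
  unify b -> Int ~ (d -> Int) -> e
  unify b ~ d -> Int
  unify Int ~ e
_ _ : Int
  unify Int ~ Int
let w : Bool
\p._ : f -> Int
let v : f -> Int
  unify Int ~ Int
  unify Int ~ Int
  unify Int ~ Int

Answer: Int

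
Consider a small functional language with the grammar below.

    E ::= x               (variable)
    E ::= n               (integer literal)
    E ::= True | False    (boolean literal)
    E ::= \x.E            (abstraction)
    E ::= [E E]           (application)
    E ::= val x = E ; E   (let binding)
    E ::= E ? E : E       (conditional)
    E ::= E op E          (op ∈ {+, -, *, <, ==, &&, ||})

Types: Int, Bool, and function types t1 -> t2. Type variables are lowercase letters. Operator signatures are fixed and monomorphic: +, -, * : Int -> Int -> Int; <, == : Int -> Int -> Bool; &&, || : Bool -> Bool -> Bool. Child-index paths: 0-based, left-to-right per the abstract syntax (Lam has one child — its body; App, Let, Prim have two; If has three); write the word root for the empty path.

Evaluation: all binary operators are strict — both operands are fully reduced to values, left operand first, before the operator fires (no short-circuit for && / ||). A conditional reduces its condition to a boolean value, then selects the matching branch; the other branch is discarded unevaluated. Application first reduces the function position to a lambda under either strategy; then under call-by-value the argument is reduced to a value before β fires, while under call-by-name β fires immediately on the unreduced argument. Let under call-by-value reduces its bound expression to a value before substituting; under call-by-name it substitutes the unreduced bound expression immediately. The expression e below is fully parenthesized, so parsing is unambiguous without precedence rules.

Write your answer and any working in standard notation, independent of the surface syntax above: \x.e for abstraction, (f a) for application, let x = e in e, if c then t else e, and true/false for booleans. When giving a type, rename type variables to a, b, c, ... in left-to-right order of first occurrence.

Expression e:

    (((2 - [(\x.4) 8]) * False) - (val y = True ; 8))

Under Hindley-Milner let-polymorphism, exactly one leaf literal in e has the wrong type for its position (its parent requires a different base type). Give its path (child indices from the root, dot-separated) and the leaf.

Answer: 0.1 : false

Derivation:
  unify Int ~ Int
\x._ : a -> Int
  unify a -> Int ~ Int -> b
  unify a ~ Int
  unify Int ~ b
_ _ : Int
  unify Int ~ Int
  unify Int ~ Int
  unify Bool ~ Int
  FAIL: mismatch Bool ~ Int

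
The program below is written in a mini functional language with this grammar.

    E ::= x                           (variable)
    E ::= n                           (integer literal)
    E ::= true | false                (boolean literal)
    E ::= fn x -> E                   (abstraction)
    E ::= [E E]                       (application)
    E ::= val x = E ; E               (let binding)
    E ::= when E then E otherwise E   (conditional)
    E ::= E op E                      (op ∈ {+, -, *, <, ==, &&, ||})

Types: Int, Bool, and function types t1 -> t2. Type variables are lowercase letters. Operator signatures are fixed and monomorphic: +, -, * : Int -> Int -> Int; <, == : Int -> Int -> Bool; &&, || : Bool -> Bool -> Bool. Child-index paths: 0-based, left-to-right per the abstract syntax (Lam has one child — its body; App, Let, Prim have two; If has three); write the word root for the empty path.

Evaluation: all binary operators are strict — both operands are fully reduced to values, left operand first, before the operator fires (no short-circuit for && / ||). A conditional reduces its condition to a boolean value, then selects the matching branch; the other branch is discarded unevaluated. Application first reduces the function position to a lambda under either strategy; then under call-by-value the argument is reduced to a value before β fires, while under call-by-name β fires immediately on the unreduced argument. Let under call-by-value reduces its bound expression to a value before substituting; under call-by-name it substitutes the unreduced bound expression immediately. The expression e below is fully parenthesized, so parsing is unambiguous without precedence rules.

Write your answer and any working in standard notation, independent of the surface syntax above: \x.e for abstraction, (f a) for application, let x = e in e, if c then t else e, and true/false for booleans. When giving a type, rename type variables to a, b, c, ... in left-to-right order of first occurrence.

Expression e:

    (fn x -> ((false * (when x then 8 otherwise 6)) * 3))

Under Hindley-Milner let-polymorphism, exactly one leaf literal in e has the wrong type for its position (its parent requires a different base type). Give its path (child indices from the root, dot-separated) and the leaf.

Working:
  unify Bool ~ Int
  FAIL: mismatch Bool ~ Int

Answer: 0.0.0 : false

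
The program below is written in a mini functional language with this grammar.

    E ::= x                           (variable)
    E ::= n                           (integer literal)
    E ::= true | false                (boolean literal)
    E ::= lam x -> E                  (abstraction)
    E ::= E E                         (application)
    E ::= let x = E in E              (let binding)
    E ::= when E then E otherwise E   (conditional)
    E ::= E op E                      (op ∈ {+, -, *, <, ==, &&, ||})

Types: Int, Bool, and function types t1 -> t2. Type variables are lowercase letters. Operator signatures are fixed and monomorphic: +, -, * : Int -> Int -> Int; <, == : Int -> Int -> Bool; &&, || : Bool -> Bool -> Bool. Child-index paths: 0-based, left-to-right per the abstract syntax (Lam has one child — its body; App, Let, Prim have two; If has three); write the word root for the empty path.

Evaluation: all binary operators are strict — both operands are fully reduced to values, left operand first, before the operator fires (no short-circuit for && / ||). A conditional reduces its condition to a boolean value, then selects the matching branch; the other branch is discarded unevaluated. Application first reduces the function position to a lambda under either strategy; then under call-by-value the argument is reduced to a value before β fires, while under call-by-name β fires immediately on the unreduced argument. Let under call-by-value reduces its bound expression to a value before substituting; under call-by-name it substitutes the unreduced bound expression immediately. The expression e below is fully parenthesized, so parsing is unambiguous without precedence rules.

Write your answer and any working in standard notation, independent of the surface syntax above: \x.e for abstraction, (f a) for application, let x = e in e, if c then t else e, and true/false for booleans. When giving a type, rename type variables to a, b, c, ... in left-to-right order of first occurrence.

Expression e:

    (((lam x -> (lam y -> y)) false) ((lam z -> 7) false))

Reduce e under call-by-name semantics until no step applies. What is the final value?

Answer: 7

Trace:
step 0: (((\x.(\y.y)) false) ((\z.7) false))
step 1: [beta@0] ((\y.y) ((\z.7) false))
step 2: [beta@root] ((\z.7) false)
step 3: [beta@root] 7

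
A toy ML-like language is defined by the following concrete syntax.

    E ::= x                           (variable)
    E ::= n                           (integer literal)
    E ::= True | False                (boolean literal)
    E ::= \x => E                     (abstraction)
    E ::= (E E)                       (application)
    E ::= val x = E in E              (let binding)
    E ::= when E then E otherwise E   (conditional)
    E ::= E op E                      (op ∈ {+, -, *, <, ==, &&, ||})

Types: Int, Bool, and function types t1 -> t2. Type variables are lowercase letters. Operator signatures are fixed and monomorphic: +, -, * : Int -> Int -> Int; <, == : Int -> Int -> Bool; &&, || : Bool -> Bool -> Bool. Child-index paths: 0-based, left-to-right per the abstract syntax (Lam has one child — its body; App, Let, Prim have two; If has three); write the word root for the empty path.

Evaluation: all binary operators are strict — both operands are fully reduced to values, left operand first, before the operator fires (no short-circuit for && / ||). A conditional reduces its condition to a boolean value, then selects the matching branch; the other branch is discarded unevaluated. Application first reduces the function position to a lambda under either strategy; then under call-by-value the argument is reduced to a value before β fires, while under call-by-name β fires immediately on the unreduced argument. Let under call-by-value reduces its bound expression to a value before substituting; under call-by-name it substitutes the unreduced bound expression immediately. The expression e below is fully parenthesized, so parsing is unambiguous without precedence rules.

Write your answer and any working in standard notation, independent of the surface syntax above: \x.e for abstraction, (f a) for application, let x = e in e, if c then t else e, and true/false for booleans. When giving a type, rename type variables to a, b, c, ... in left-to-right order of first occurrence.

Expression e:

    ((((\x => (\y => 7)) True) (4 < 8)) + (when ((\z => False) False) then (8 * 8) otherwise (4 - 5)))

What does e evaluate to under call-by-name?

Answer: 6

Working:
step 0: ((((\x.(\y.7)) true) (4 < 8)) + (if ((\z.false) false) then (8 * 8) else (4 - 5)))
step 1: [beta@0.0] (((\y.7) (4 < 8)) + (if ((\z.false) false) then (8 * 8) else (4 - 5)))
step 2: [beta@0] (7 + (if ((\z.false) false) then (8 * 8) else (4 - 5)))
step 3: [beta@1.0] (7 + (if false then (8 * 8) else (4 - 5)))
step 4: [if@1] (7 + (4 - 5))
step 5: [delta@1] (7 + -1)
step 6: [delta@root] 6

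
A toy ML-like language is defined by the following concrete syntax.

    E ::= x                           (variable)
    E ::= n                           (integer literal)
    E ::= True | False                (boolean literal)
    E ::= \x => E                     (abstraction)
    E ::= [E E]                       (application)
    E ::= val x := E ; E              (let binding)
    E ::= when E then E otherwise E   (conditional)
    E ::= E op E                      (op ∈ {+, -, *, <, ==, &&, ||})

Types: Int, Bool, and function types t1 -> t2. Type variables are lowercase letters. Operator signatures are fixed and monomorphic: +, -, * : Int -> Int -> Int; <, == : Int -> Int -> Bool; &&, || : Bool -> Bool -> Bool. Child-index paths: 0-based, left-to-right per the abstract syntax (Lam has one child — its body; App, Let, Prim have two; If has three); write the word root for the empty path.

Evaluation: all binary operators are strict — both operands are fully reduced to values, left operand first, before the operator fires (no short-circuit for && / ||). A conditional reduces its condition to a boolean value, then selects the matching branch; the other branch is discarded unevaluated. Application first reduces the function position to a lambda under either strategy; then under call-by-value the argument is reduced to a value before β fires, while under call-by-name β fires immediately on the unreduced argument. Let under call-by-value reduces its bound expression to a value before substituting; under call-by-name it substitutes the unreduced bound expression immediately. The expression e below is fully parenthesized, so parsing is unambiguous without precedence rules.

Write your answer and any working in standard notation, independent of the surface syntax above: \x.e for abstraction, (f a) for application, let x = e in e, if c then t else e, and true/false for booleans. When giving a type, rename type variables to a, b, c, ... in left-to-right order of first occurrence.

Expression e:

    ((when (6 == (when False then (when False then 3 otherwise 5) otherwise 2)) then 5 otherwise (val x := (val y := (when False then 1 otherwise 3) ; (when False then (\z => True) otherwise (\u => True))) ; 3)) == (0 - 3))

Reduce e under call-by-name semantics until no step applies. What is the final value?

Working:
step 0: ((if (6 == (if false then (if false then 3 else 5) else 2)) then 5 else (let x = (let y = (if false then 1 else 3) in (if false then (\z.true) else (\u.true))) in 3)) == (0 - 3))
step 1: [if@0.0.1] ((if (6 == 2) then 5 else (let x = (let y = (if false then 1 else 3) in (if false then (\z.true) else (\u.true))) in 3)) == (0 - 3))
step 2: [delta@0.0] ((if false then 5 else (let x = (let y = (if false then 1 else 3) in (if false then (\z.true) else (\u.true))) in 3)) == (0 - 3))
step 3: [if@0] ((let x = (let y = (if false then 1 else 3) in (if false then (\z.true) else (\u.true))) in 3) == (0 - 3))
step 4: [let@0] (3 == (0 - 3))
step 5: [delta@1] (3 == -3)
step 6: [delta@root] false

Answer: false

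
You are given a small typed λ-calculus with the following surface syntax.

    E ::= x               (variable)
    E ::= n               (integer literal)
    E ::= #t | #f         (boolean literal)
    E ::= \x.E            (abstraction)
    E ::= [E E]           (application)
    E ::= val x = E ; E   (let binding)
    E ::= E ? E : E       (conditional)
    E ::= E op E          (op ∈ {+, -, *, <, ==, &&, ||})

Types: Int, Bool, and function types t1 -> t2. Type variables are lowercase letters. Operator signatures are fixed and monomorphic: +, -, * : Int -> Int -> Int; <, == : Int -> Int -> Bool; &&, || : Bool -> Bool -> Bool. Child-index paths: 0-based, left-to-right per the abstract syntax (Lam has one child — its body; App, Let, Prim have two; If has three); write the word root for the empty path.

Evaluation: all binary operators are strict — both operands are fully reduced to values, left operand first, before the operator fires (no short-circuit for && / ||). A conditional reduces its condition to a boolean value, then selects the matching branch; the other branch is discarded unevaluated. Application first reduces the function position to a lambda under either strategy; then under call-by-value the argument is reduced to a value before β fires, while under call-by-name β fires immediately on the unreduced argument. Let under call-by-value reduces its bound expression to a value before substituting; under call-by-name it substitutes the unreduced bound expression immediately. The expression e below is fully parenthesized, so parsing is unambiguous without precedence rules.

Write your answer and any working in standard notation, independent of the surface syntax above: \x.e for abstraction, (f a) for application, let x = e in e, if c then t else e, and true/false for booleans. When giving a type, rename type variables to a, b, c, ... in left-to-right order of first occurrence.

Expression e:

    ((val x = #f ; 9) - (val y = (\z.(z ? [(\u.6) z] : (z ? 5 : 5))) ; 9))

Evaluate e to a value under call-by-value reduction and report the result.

Working:
step 0: ((let x = false in 9) - (let y = (\z.(if z then ((\u.6) z) else (if z then 5 else 5))) in 9))
step 1: [let@0] (9 - (let y = (\z.(if z then ((\u.6) z) else (if z then 5 else 5))) in 9))
step 2: [let@1] (9 - 9)
step 3: [delta@root] 0

Answer: 0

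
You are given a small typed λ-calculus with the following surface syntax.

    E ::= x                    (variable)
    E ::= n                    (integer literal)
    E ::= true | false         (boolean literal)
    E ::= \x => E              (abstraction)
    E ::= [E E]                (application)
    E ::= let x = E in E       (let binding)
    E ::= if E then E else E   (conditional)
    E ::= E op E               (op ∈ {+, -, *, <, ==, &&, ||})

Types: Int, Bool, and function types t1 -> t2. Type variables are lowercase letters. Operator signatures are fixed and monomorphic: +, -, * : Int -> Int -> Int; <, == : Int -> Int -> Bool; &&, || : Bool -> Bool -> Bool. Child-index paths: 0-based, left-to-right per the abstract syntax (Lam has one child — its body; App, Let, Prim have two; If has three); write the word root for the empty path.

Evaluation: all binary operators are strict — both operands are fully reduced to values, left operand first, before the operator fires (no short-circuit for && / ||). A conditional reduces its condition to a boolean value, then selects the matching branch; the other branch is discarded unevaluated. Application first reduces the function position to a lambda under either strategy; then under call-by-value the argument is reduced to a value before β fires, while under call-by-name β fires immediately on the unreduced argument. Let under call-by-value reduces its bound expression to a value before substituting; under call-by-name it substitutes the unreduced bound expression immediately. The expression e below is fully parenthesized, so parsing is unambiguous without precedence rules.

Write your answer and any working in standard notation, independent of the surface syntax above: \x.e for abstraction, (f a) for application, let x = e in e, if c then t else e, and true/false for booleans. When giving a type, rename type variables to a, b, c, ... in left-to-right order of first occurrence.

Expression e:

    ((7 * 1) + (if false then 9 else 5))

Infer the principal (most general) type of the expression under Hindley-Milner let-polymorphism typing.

Answer: Int

Trace:
  unify Int ~ Int
  unify Int ~ Int
  unify Int ~ Int
  unify Bool ~ Bool
  unify Int ~ Int
  unify Int ~ Int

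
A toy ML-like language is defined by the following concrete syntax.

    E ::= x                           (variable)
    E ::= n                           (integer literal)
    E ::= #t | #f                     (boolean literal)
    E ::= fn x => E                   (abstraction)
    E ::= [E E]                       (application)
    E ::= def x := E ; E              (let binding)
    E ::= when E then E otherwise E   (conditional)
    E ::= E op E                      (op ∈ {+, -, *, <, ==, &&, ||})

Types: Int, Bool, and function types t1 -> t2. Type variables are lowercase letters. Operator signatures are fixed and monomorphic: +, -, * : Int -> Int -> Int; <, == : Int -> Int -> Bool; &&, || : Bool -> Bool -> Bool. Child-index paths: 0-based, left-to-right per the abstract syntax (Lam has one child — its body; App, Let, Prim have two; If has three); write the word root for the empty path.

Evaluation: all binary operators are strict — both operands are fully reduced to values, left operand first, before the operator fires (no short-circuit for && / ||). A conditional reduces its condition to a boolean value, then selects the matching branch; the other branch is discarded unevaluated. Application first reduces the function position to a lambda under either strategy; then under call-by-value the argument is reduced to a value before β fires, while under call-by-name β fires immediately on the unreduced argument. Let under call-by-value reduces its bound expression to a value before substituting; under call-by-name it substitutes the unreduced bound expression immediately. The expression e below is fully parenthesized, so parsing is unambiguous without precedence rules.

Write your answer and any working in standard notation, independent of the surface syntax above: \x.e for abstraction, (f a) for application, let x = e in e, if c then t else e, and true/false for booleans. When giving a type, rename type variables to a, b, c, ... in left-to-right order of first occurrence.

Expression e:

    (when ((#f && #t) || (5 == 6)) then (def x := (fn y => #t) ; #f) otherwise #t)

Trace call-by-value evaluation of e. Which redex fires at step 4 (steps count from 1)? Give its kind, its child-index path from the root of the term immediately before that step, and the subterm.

Answer: if at root : (if false then (let x = (\y.true) in false) else true)

Derivation:
step 0: (if ((false && true) || (5 == 6)) then (let x = (\y.true) in false) else true)
step 1: [delta@0.0] (if (false || (5 == 6)) then (let x = (\y.true) in false) else true)
step 2: [delta@0.1] (if (false || false) then (let x = (\y.true) in false) else true)
step 3: [delta@0] (if false then (let x = (\y.true) in false) else true)
step 4: [if@root] true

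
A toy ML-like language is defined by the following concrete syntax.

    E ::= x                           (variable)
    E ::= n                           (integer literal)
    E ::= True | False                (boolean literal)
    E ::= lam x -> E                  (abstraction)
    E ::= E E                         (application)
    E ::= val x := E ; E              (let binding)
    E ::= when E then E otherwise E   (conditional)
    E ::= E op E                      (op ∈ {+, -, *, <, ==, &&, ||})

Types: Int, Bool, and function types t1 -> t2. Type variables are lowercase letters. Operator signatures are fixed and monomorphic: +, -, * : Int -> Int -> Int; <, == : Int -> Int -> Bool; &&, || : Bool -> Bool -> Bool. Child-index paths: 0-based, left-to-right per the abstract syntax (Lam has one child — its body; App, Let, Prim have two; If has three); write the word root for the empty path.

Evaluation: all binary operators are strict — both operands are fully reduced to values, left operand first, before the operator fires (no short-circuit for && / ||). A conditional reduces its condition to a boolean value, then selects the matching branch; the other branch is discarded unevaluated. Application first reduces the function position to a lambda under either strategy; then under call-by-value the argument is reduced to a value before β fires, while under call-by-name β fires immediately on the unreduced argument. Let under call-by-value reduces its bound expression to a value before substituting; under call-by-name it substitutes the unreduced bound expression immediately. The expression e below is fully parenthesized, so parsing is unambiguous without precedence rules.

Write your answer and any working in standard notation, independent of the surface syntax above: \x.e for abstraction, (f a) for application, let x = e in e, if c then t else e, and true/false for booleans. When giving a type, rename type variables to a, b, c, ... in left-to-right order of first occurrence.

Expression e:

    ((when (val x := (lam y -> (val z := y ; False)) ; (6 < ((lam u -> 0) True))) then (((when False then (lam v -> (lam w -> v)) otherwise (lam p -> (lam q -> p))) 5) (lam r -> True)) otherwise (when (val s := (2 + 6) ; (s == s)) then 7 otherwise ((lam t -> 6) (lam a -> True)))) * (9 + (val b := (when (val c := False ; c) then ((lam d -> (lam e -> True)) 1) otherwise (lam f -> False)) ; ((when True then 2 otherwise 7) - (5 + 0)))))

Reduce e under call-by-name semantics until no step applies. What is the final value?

Answer: 42

Working:
step 0: ((if (let x = (\y.(let z = y in false)) in (6 < ((\u.0) true))) then (((if false then (\v.(\w.v)) else (\p.(\q.p))) 5) (\r.true)) else (if (let s = (2 + 6) in (s == s)) then 7 else ((\t.6) (\a.true)))) * (9 + (let b = (if (let c = false in c) then ((\d.(\e.true)) 1) else (\f.false)) in ((if true then 2 else 7) - (5 + 0)))))
step 1: [let@0.0] ((if (6 < ((\u.0) true)) then (((if false then (\v.(\w.v)) else (\p.(\q.p))) 5) (\r.true)) else (if (let s = (2 + 6) in (s == s)) then 7 else ((\t.6) (\a.true)))) * (9 + (let b = (if (let c = false in c) then ((\d.(\e.true)) 1) else (\f.false)) in ((if true then 2 else 7) - (5 + 0)))))
step 2: [beta@0.0.1] ((if (6 < 0) then (((if false then (\v.(\w.v)) else (\p.(\q.p))) 5) (\r.true)) else (if (let s = (2 + 6) in (s == s)) then 7 else ((\t.6) (\a.true)))) * (9 + (let b = (if (let c = false in c) then ((\d.(\e.true)) 1) else (\f.false)) in ((if true then 2 else 7) - (5 + 0)))))
step 3: [delta@0.0] ((if false then (((if false then (\v.(\w.v)) else (\p.(\q.p))) 5) (\r.true)) else (if (let s = (2 + 6) in (s == s)) then 7 else ((\t.6) (\a.true)))) * (9 + (let b = (if (let c = false in c) then ((\d.(\e.true)) 1) else (\f.false)) in ((if true then 2 else 7) - (5 + 0)))))
step 4: [if@0] ((if (let s = (2 + 6) in (s == s)) then 7 else ((\t.6) (\a.true))) * (9 + (let b = (if (let c = false in c) then ((\d.(\e.true)) 1) else (\f.false)) in ((if true then 2 else 7) - (5 + 0)))))
step 5: [let@0.0] ((if ((2 + 6) == (2 + 6)) then 7 else ((\t.6) (\a.true))) * (9 + (let b = (if (let c = false in c) then ((\d.(\e.true)) 1) else (\f.false)) in ((if true then 2 else 7) - (5 + 0)))))
step 6: [delta@0.0.0] ((if (8 == (2 + 6)) then 7 else ((\t.6) (\a.true))) * (9 + (let b = (if (let c = false in c) then ((\d.(\e.true)) 1) else (\f.false)) in ((if true then 2 else 7) - (5 + 0)))))
step 7: [delta@0.0.1] ((if (8 == 8) then 7 else ((\t.6) (\a.true))) * (9 + (let b = (if (let c = false in c) then ((\d.(\e.true)) 1) else (\f.false)) in ((if true then 2 else 7) - (5 + 0)))))
step 8: [delta@0.0] ((if true then 7 else ((\t.6) (\a.true))) * (9 + (let b = (if (let c = false in c) then ((\d.(\e.true)) 1) else (\f.false)) in ((if true then 2 else 7) - (5 + 0)))))
step 9: [if@0] (7 * (9 + (let b = (if (let c = false in c) then ((\d.(\e.true)) 1) else (\f.false)) in ((if true then 2 else 7) - (5 + 0)))))
step 10: [let@1.1] (7 * (9 + ((if true then 2 else 7) - (5 + 0))))
step 11: [if@1.1.0] (7 * (9 + (2 - (5 + 0))))
step 12: [delta@1.1.1] (7 * (9 + (2 - 5)))
step 13: [delta@1.1] (7 * (9 + -3))
step 14: [delta@1] (7 * 6)
step 15: [delta@root] 42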